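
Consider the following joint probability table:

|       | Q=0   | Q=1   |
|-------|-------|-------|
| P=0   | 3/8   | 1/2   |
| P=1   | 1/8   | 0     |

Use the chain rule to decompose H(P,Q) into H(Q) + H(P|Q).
By the chain rule: H(P,Q) = H(Q) + H(P|Q)

Marginal P(Q) (column sums):
  P(Q=0) = 3/8 + 1/8 = 1/2
  P(Q=1) = 1/2 + 0 = 1/2
H(Q) = -[(1/2)·log₂(1/2) + (1/2)·log₂(1/2)]
  = 0.5000 + 0.5000
  = 1.0000 bits
H(P|Q) = -Σ P(P,Q)·log₂ P(P|Q), where P(P|Q) = P(P,Q) / P(Q)
  (cells with P(P,Q) = 0 contribute 0)
  (P=0,Q=0): P(P|Q) = (3/8)/(1/2) = 3/4;  -(3/8)·log₂(3/4) = 0.1556
  (P=0,Q=1): P(P|Q) = (1/2)/(1/2) = 1;  -(1/2)·log₂(1) = 0.0000
  (P=1,Q=0): P(P|Q) = (1/8)/(1/2) = 1/4;  -(1/8)·log₂(1/4) = 0.2500
H(P|Q) = 0.1556 + 0.0000 + 0.2500
  = 0.4056 bits

H(P,Q) = H(Q) + H(P|Q) = 1.0000 + 0.4056 = 1.4056 bits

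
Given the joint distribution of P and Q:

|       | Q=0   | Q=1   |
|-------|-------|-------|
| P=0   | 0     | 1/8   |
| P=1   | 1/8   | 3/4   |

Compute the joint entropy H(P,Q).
H(P,Q) = -Σ P(P,Q) log₂ P(P,Q), summed over the non-zero cells:
H(P,Q) = -[(1/8)·log₂(1/8) + (1/8)·log₂(1/8) + (3/4)·log₂(3/4)]
  = 0.3750 + 0.3750 + 0.3113
  = 1.0613 bits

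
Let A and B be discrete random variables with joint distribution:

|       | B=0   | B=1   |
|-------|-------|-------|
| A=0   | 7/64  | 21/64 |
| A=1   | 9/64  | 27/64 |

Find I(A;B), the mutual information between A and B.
Marginal P(A) (row sums):
  P(A=0) = 7/64 + 21/64 = 7/16
  P(A=1) = 9/64 + 27/64 = 9/16
Marginal P(B) (column sums):
  P(B=0) = 7/64 + 9/64 = 1/4
  P(B=1) = 21/64 + 27/64 = 3/4

H(A) = -[(7/16)·log₂(7/16) + (9/16)·log₂(9/16)]
  = 0.5218 + 0.4669
  = 0.9887 bits
H(B) = -[(1/4)·log₂(1/4) + (3/4)·log₂(3/4)]
  = 0.5000 + 0.3113
  = 0.8113 bits
H(A,B) = -[(7/64)·log₂(7/64) + (21/64)·log₂(21/64) + (9/64)·log₂(9/64) + (27/64)·log₂(27/64)]
  = 0.3492 + 0.5275 + 0.3980 + 0.5253
  = 1.8000 bits

I(A;B) = H(A) + H(B) - H(A,B)
  = 0.9887 + 0.8113 - 1.8000
  = 0.0000 bits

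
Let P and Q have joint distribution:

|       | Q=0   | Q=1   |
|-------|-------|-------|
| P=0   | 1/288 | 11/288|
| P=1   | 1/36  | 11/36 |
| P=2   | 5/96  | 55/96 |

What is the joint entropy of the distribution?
H(P,Q) = -Σ P(P,Q) log₂ P(P,Q), summed over the non-zero cells:
H(P,Q) = -[(1/288)·log₂(1/288) + (11/288)·log₂(11/288) + (1/36)·log₂(1/36) + (11/36)·log₂(11/36) + (5/96)·log₂(5/96) + (55/96)·log₂(55/96)]
  = 0.0284 + 0.1799 + 0.1436 + 0.5227 + 0.2220 + 0.4604
  = 1.5570 bits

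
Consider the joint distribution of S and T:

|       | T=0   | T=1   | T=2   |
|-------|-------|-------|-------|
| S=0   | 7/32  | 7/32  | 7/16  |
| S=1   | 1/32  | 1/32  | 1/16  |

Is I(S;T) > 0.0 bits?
Marginal P(S) (row sums):
  P(S=0) = 7/32 + 7/32 + 7/16 = 7/8
  P(S=1) = 1/32 + 1/32 + 1/16 = 1/8
Marginal P(T) (column sums):
  P(T=0) = 7/32 + 1/32 = 1/4
  P(T=1) = 7/32 + 1/32 = 1/4
  P(T=2) = 7/16 + 1/16 = 1/2

H(S) = -[(7/8)·log₂(7/8) + (1/8)·log₂(1/8)]
  = 0.1686 + 0.3750
  = 0.5436 bits
H(T) = -[(1/4)·log₂(1/4) + (1/4)·log₂(1/4) + (1/2)·log₂(1/2)]
  = 0.5000 + 0.5000 + 0.5000
  = 1.5000 bits
H(S,T) = -[(7/32)·log₂(7/32) + (7/32)·log₂(7/32) + (7/16)·log₂(7/16) + (1/32)·log₂(1/32) + (1/32)·log₂(1/32) + (1/16)·log₂(1/16)]
  = 0.4796 + 0.4796 + 0.5218 + 0.1563 + 0.1563 + 0.2500
  = 2.0436 bits

I(S;T) = H(S) + H(T) - H(S,T)
  = 0.5436 + 1.5000 - 2.0436
  = 0.0000 bits

No. I(S;T) = 0.0000 bits, which is ≤ 0.0 bits.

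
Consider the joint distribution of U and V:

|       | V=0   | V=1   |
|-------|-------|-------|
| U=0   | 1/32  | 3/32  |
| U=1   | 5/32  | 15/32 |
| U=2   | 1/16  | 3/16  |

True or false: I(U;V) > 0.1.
Marginal P(U) (row sums):
  P(U=0) = 1/32 + 3/32 = 1/8
  P(U=1) = 5/32 + 15/32 = 5/8
  P(U=2) = 1/16 + 3/16 = 1/4
Marginal P(V) (column sums):
  P(V=0) = 1/32 + 5/32 + 1/16 = 1/4
  P(V=1) = 3/32 + 15/32 + 3/16 = 3/4

H(U) = -[(1/8)·log₂(1/8) + (5/8)·log₂(5/8) + (1/4)·log₂(1/4)]
  = 0.3750 + 0.4238 + 0.5000
  = 1.2988 bits
H(V) = -[(1/4)·log₂(1/4) + (3/4)·log₂(3/4)]
  = 0.5000 + 0.3113
  = 0.8113 bits
H(U,V) = -[(1/32)·log₂(1/32) + (3/32)·log₂(3/32) + (5/32)·log₂(5/32) + (15/32)·log₂(15/32) + (1/16)·log₂(1/16) + (3/16)·log₂(3/16)]
  = 0.1563 + 0.3202 + 0.4184 + 0.5124 + 0.2500 + 0.4528
  = 2.1101 bits

I(U;V) = H(U) + H(V) - H(U,V)
  = 1.2988 + 0.8113 - 2.1101
  = 0.0000 bits

False. I(U;V) = 0.0000 bits, which is ≤ 0.1 bits.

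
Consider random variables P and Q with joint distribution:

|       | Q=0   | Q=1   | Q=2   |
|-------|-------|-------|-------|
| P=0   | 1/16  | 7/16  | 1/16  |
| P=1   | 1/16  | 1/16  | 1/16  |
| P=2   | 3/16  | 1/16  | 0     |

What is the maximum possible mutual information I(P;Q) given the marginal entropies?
The upper bound on mutual information is I(P;Q) ≤ min(H(P), H(Q)).

Marginal P(P) (row sums):
  P(P=0) = 1/16 + 7/16 + 1/16 = 9/16
  P(P=1) = 1/16 + 1/16 + 1/16 = 3/16
  P(P=2) = 3/16 + 1/16 + 0 = 1/4
Marginal P(Q) (column sums):
  P(Q=0) = 1/16 + 1/16 + 3/16 = 5/16
  P(Q=1) = 7/16 + 1/16 + 1/16 = 9/16
  P(Q=2) = 1/16 + 1/16 + 0 = 1/8

H(P) = -[(9/16)·log₂(9/16) + (3/16)·log₂(3/16) + (1/4)·log₂(1/4)]
  = 0.4669 + 0.4528 + 0.5000
  = 1.4197 bits
H(Q) = -[(5/16)·log₂(5/16) + (9/16)·log₂(9/16) + (1/8)·log₂(1/8)]
  = 0.5244 + 0.4669 + 0.3750
  = 1.3663 bits

Maximum possible I(P;Q) = min(1.4197, 1.3663) = 1.3663 bits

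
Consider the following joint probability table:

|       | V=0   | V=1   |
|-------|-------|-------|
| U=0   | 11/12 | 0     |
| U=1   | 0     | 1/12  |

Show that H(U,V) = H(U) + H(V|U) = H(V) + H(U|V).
Marginal P(U) (row sums):
  P(U=0) = 11/12 + 0 = 11/12
  P(U=1) = 0 + 1/12 = 1/12
Marginal P(V) (column sums):
  P(V=0) = 11/12 + 0 = 11/12
  P(V=1) = 0 + 1/12 = 1/12

Decomposition 1: H(U) + H(V|U)
H(U) = -[(11/12)·log₂(11/12) + (1/12)·log₂(1/12)]
  = 0.1151 + 0.2987
  = 0.4138 bits
H(V|U) = -Σ P(U,V)·log₂ P(V|U), where P(V|U) = P(U,V) / P(U)
  (cells with P(U,V) = 0 contribute 0)
  (U=0,V=0): P(V|U) = (11/12)/(11/12) = 1;  -(11/12)·log₂(1) = 0.0000
  (U=1,V=1): P(V|U) = (1/12)/(1/12) = 1;  -(1/12)·log₂(1) = 0.0000
H(V|U) = 0.0000 + 0.0000
  = 0.0000 bits
H(U) + H(V|U) = 0.4138 + 0.0000 = 0.4138 bits

Decomposition 2: H(V) + H(U|V)
H(V) = -[(11/12)·log₂(11/12) + (1/12)·log₂(1/12)]
  = 0.1151 + 0.2987
  = 0.4138 bits
H(U|V) = -Σ P(U,V)·log₂ P(U|V), where P(U|V) = P(U,V) / P(V)
  (cells with P(U,V) = 0 contribute 0)
  (U=0,V=0): P(U|V) = (11/12)/(11/12) = 1;  -(11/12)·log₂(1) = 0.0000
  (U=1,V=1): P(U|V) = (1/12)/(1/12) = 1;  -(1/12)·log₂(1) = 0.0000
H(U|V) = 0.0000 + 0.0000
  = 0.0000 bits
H(V) + H(U|V) = 0.4138 + 0.0000 = 0.4138 bits

Direct computation of the joint entropy:
H(U,V) = -[(11/12)·log₂(11/12) + (1/12)·log₂(1/12)]
  = 0.1151 + 0.2987
  = 0.4138 bits

All three agree: H(U,V) = 0.4138 bits ✓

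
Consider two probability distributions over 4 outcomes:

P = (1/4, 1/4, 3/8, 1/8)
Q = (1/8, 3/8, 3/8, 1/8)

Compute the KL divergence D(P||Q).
D(P||Q) = Σ P(i) log₂(P(i)/Q(i))
  i=0: (1/4) × log₂((1/4)/(1/8)) = (1/4) × log₂(2) = 0.2500
  i=1: (1/4) × log₂((1/4)/(3/8)) = (1/4) × log₂(2/3) = -0.1462
  i=2: (3/8) × log₂((3/8)/(3/8)) = (3/8) × log₂(1) = 0.0000
  i=3: (1/8) × log₂((1/8)/(1/8)) = (1/8) × log₂(1) = 0.0000
D(P||Q) = 0.2500 - 0.1462 + 0.0000 + 0.0000
  = 0.1038 bits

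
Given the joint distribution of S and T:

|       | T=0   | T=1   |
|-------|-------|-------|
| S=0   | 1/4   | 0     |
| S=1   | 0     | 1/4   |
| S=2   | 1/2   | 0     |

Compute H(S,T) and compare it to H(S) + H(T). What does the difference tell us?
Marginal P(S) (row sums):
  P(S=0) = 1/4 + 0 = 1/4
  P(S=1) = 0 + 1/4 = 1/4
  P(S=2) = 1/2 + 0 = 1/2
Marginal P(T) (column sums):
  P(T=0) = 1/4 + 0 + 1/2 = 3/4
  P(T=1) = 0 + 1/4 + 0 = 1/4

H(S,T) = -[(1/4)·log₂(1/4) + (1/4)·log₂(1/4) + (1/2)·log₂(1/2)]
  = 0.5000 + 0.5000 + 0.5000
  = 1.5000 bits
H(S) = -[(1/4)·log₂(1/4) + (1/4)·log₂(1/4) + (1/2)·log₂(1/2)]
  = 0.5000 + 0.5000 + 0.5000
  = 1.5000 bits
H(T) = -[(3/4)·log₂(3/4) + (1/4)·log₂(1/4)]
  = 0.3113 + 0.5000
  = 0.8113 bits

H(S) + H(T) = 1.5000 + 0.8113 = 2.3113 bits
Difference: H(S) + H(T) - H(S,T) = 2.3113 - 1.5000 = 0.8113 bits = I(S;T)

The difference is the mutual information; it is positive here, so S and T are dependent (knowing one reduces uncertainty about the other by 0.8113 bits).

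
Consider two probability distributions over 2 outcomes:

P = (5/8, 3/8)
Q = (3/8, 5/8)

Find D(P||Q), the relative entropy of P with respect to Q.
D(P||Q) = Σ P(i) log₂(P(i)/Q(i))
  i=0: (5/8) × log₂((5/8)/(3/8)) = (5/8) × log₂(5/3) = 0.4606
  i=1: (3/8) × log₂((3/8)/(5/8)) = (3/8) × log₂(3/5) = -0.2764
D(P||Q) = 0.4606 - 0.2764
  = 0.1842 bits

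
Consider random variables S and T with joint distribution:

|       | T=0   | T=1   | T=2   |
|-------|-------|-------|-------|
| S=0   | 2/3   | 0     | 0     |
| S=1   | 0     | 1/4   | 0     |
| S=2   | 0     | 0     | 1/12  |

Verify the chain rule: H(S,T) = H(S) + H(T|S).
Left side:
H(S,T) = -[(2/3)·log₂(2/3) + (1/4)·log₂(1/4) + (1/12)·log₂(1/12)]
  = 0.3900 + 0.5000 + 0.2987
  = 1.1887 bits

Right side:
Marginal P(S) (row sums):
  P(S=0) = 2/3 + 0 + 0 = 2/3
  P(S=1) = 0 + 1/4 + 0 = 1/4
  P(S=2) = 0 + 0 + 1/12 = 1/12
H(S) = -[(2/3)·log₂(2/3) + (1/4)·log₂(1/4) + (1/12)·log₂(1/12)]
  = 0.3900 + 0.5000 + 0.2987
  = 1.1887 bits
H(T|S) = -Σ P(S,T)·log₂ P(T|S), where P(T|S) = P(S,T) / P(S)
  (cells with P(S,T) = 0 contribute 0)
  (S=0,T=0): P(T|S) = (2/3)/(2/3) = 1;  -(2/3)·log₂(1) = 0.0000
  (S=1,T=1): P(T|S) = (1/4)/(1/4) = 1;  -(1/4)·log₂(1) = 0.0000
  (S=2,T=2): P(T|S) = (1/12)/(1/12) = 1;  -(1/12)·log₂(1) = 0.0000
H(T|S) = 0.0000 + 0.0000 + 0.0000
  = 0.0000 bits
H(S) + H(T|S) = 1.1887 + 0.0000 = 1.1887 bits

Both sides equal 1.1887 bits, so the chain rule holds ✓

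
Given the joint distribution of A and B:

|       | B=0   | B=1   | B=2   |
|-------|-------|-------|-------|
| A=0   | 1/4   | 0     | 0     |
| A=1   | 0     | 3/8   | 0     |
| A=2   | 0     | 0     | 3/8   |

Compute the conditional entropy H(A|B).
Marginal P(B) (column sums):
  P(B=0) = 1/4 + 0 + 0 = 1/4
  P(B=1) = 0 + 3/8 + 0 = 3/8
  P(B=2) = 0 + 0 + 3/8 = 3/8

H(A|B) = -Σ P(A,B)·log₂ P(A|B), where P(A|B) = P(A,B) / P(B)
  (cells with P(A,B) = 0 contribute 0)
  (A=0,B=0): P(A|B) = (1/4)/(1/4) = 1;  -(1/4)·log₂(1) = 0.0000
  (A=1,B=1): P(A|B) = (3/8)/(3/8) = 1;  -(3/8)·log₂(1) = 0.0000
  (A=2,B=2): P(A|B) = (3/8)/(3/8) = 1;  -(3/8)·log₂(1) = 0.0000
H(A|B) = 0.0000 + 0.0000 + 0.0000
  = 0.0000 bits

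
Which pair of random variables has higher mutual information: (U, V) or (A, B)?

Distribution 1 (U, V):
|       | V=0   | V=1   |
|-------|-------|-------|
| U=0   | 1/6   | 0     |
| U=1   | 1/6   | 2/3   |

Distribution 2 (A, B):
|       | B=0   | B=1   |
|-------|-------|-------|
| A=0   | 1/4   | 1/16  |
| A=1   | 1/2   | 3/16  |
Distribution 1 (U, V):
Marginal P(U) (row sums):
  P(U=0) = 1/6 + 0 = 1/6
  P(U=1) = 1/6 + 2/3 = 5/6
Marginal P(V) (column sums):
  P(V=0) = 1/6 + 1/6 = 1/3
  P(V=1) = 0 + 2/3 = 2/3

H(U) = -[(1/6)·log₂(1/6) + (5/6)·log₂(5/6)]
  = 0.4308 + 0.2192
  = 0.6500 bits
H(V) = -[(1/3)·log₂(1/3) + (2/3)·log₂(2/3)]
  = 0.5283 + 0.3900
  = 0.9183 bits
H(U,V) = -[(1/6)·log₂(1/6) + (1/6)·log₂(1/6) + (2/3)·log₂(2/3)]
  = 0.4308 + 0.4308 + 0.3900
  = 1.2516 bits

I(U;V) = H(U) + H(V) - H(U,V)
  = 0.6500 + 0.9183 - 1.2516
  = 0.3167 bits

Distribution 2 (A, B):
Marginal P(A) (row sums):
  P(A=0) = 1/4 + 1/16 = 5/16
  P(A=1) = 1/2 + 3/16 = 11/16
Marginal P(B) (column sums):
  P(B=0) = 1/4 + 1/2 = 3/4
  P(B=1) = 1/16 + 3/16 = 1/4

H(A) = -[(5/16)·log₂(5/16) + (11/16)·log₂(11/16)]
  = 0.5244 + 0.3716
  = 0.8960 bits
H(B) = -[(3/4)·log₂(3/4) + (1/4)·log₂(1/4)]
  = 0.3113 + 0.5000
  = 0.8113 bits
H(A,B) = -[(1/4)·log₂(1/4) + (1/16)·log₂(1/16) + (1/2)·log₂(1/2) + (3/16)·log₂(3/16)]
  = 0.5000 + 0.2500 + 0.5000 + 0.4528
  = 1.7028 bits

I(A;B) = H(A) + H(B) - H(A,B)
  = 0.8960 + 0.8113 - 1.7028
  = 0.0045 bits

I(U;V) = 0.3167 bits > I(A;B) = 0.0045 bits, so (U, V) has the higher mutual information (stronger dependence).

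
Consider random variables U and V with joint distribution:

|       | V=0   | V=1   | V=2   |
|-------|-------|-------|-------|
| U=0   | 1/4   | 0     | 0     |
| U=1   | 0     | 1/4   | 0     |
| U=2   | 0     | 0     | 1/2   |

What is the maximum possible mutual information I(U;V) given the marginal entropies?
The upper bound on mutual information is I(U;V) ≤ min(H(U), H(V)).

Marginal P(U) (row sums):
  P(U=0) = 1/4 + 0 + 0 = 1/4
  P(U=1) = 0 + 1/4 + 0 = 1/4
  P(U=2) = 0 + 0 + 1/2 = 1/2
Marginal P(V) (column sums):
  P(V=0) = 1/4 + 0 + 0 = 1/4
  P(V=1) = 0 + 1/4 + 0 = 1/4
  P(V=2) = 0 + 0 + 1/2 = 1/2

H(U) = -[(1/4)·log₂(1/4) + (1/4)·log₂(1/4) + (1/2)·log₂(1/2)]
  = 0.5000 + 0.5000 + 0.5000
  = 1.5000 bits
H(V) = -[(1/4)·log₂(1/4) + (1/4)·log₂(1/4) + (1/2)·log₂(1/2)]
  = 0.5000 + 0.5000 + 0.5000
  = 1.5000 bits

Maximum possible I(U;V) = min(1.5000, 1.5000) = 1.5000 bits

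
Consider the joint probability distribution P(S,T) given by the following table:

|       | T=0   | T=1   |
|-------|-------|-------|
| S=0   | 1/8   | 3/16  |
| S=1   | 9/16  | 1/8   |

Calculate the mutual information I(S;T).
Marginal P(S) (row sums):
  P(S=0) = 1/8 + 3/16 = 5/16
  P(S=1) = 9/16 + 1/8 = 11/16
Marginal P(T) (column sums):
  P(T=0) = 1/8 + 9/16 = 11/16
  P(T=1) = 3/16 + 1/8 = 5/16

H(S) = -[(5/16)·log₂(5/16) + (11/16)·log₂(11/16)]
  = 0.5244 + 0.3716
  = 0.8960 bits
H(T) = -[(11/16)·log₂(11/16) + (5/16)·log₂(5/16)]
  = 0.3716 + 0.5244
  = 0.8960 bits
H(S,T) = -[(1/8)·log₂(1/8) + (3/16)·log₂(3/16) + (9/16)·log₂(9/16) + (1/8)·log₂(1/8)]
  = 0.3750 + 0.4528 + 0.4669 + 0.3750
  = 1.6697 bits

I(S;T) = H(S) + H(T) - H(S,T)
  = 0.8960 + 0.8960 - 1.6697
  = 0.1223 bits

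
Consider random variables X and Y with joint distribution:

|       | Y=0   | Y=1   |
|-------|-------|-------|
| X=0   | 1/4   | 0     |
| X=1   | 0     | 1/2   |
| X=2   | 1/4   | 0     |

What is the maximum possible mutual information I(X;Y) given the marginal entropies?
The upper bound on mutual information is I(X;Y) ≤ min(H(X), H(Y)).

Marginal P(X) (row sums):
  P(X=0) = 1/4 + 0 = 1/4
  P(X=1) = 0 + 1/2 = 1/2
  P(X=2) = 1/4 + 0 = 1/4
Marginal P(Y) (column sums):
  P(Y=0) = 1/4 + 0 + 1/4 = 1/2
  P(Y=1) = 0 + 1/2 + 0 = 1/2

H(X) = -[(1/4)·log₂(1/4) + (1/2)·log₂(1/2) + (1/4)·log₂(1/4)]
  = 0.5000 + 0.5000 + 0.5000
  = 1.5000 bits
H(Y) = -[(1/2)·log₂(1/2) + (1/2)·log₂(1/2)]
  = 0.5000 + 0.5000
  = 1.0000 bits

Maximum possible I(X;Y) = min(1.5000, 1.0000) = 1.0000 bits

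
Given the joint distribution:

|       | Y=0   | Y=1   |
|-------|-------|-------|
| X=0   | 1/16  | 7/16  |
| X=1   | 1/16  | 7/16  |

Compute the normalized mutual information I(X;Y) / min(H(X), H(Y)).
Marginal P(X) (row sums):
  P(X=0) = 1/16 + 7/16 = 1/2
  P(X=1) = 1/16 + 7/16 = 1/2
Marginal P(Y) (column sums):
  P(Y=0) = 1/16 + 1/16 = 1/8
  P(Y=1) = 7/16 + 7/16 = 7/8

H(X) = -[(1/2)·log₂(1/2) + (1/2)·log₂(1/2)]
  = 0.5000 + 0.5000
  = 1.0000 bits
H(Y) = -[(1/8)·log₂(1/8) + (7/8)·log₂(7/8)]
  = 0.3750 + 0.1686
  = 0.5436 bits
H(X,Y) = -[(1/16)·log₂(1/16) + (7/16)·log₂(7/16) + (1/16)·log₂(1/16) + (7/16)·log₂(7/16)]
  = 0.2500 + 0.5218 + 0.2500 + 0.5218
  = 1.5436 bits

I(X;Y) = H(X) + H(Y) - H(X,Y)
  = 1.0000 + 0.5436 - 1.5436
  = 0.0000 bits

min(H(X), H(Y)) = min(1.0000, 0.5436) = 0.5436 bits
Normalized MI = 0.0000 / 0.5436 = 0.0000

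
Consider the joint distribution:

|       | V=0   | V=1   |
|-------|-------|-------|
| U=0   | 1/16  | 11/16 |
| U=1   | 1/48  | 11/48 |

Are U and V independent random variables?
Marginal P(U) (row sums):
  P(U=0) = 1/16 + 11/16 = 3/4
  P(U=1) = 1/48 + 11/48 = 1/4
Marginal P(V) (column sums):
  P(V=0) = 1/16 + 1/48 = 1/12
  P(V=1) = 11/16 + 11/48 = 11/12

U and V are independent iff P(U=i,V=j) = P(U=i)·P(V=j) for every cell.
  P(U=0)·P(V=0) = 3/4 × 1/12 = 1/16 = P(U=0,V=0) ✓
  P(U=0)·P(V=1) = 3/4 × 11/12 = 11/16 = P(U=0,V=1) ✓
  P(U=1)·P(V=0) = 1/4 × 1/12 = 1/48 = P(U=1,V=0) ✓
  P(U=1)·P(V=1) = 1/4 × 11/12 = 11/48 = P(U=1,V=1) ✓

Yes, U and V are independent: every cell factors, so I(U;V) = 0 bits.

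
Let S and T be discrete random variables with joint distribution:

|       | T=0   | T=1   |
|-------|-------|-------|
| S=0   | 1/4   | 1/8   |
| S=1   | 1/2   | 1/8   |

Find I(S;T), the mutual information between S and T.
Marginal P(S) (row sums):
  P(S=0) = 1/4 + 1/8 = 3/8
  P(S=1) = 1/2 + 1/8 = 5/8
Marginal P(T) (column sums):
  P(T=0) = 1/4 + 1/2 = 3/4
  P(T=1) = 1/8 + 1/8 = 1/4

H(S) = -[(3/8)·log₂(3/8) + (5/8)·log₂(5/8)]
  = 0.5306 + 0.4238
  = 0.9544 bits
H(T) = -[(3/4)·log₂(3/4) + (1/4)·log₂(1/4)]
  = 0.3113 + 0.5000
  = 0.8113 bits
H(S,T) = -[(1/4)·log₂(1/4) + (1/8)·log₂(1/8) + (1/2)·log₂(1/2) + (1/8)·log₂(1/8)]
  = 0.5000 + 0.3750 + 0.5000 + 0.3750
  = 1.7500 bits

I(S;T) = H(S) + H(T) - H(S,T)
  = 0.9544 + 0.8113 - 1.7500
  = 0.0157 bits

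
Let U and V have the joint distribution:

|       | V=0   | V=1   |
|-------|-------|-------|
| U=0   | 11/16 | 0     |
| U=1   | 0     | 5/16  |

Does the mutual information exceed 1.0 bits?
Marginal P(U) (row sums):
  P(U=0) = 11/16 + 0 = 11/16
  P(U=1) = 0 + 5/16 = 5/16
Marginal P(V) (column sums):
  P(V=0) = 11/16 + 0 = 11/16
  P(V=1) = 0 + 5/16 = 5/16

H(U) = -[(11/16)·log₂(11/16) + (5/16)·log₂(5/16)]
  = 0.3716 + 0.5244
  = 0.8960 bits
H(V) = -[(11/16)·log₂(11/16) + (5/16)·log₂(5/16)]
  = 0.3716 + 0.5244
  = 0.8960 bits
H(U,V) = -[(11/16)·log₂(11/16) + (5/16)·log₂(5/16)]
  = 0.3716 + 0.5244
  = 0.8960 bits

I(U;V) = H(U) + H(V) - H(U,V)
  = 0.8960 + 0.8960 - 0.8960
  = 0.8960 bits

No. I(U;V) = 0.8960 bits, which is ≤ 1.0 bits.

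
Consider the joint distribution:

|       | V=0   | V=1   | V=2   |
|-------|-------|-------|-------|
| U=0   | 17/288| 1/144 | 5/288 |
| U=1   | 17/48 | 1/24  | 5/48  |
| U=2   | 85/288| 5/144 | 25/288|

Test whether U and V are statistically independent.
Marginal P(U) (row sums):
  P(U=0) = 17/288 + 1/144 + 5/288 = 1/12
  P(U=1) = 17/48 + 1/24 + 5/48 = 1/2
  P(U=2) = 85/288 + 5/144 + 25/288 = 5/12
Marginal P(V) (column sums):
  P(V=0) = 17/288 + 17/48 + 85/288 = 17/24
  P(V=1) = 1/144 + 1/24 + 5/144 = 1/12
  P(V=2) = 5/288 + 5/48 + 25/288 = 5/24

U and V are independent iff P(U=i,V=j) = P(U=i)·P(V=j) for every cell.
  P(U=0)·P(V=0) = 1/12 × 17/24 = 17/288 = P(U=0,V=0) ✓
  P(U=0)·P(V=1) = 1/12 × 1/12 = 1/144 = P(U=0,V=1) ✓
  P(U=0)·P(V=2) = 1/12 × 5/24 = 5/288 = P(U=0,V=2) ✓
  P(U=1)·P(V=0) = 1/2 × 17/24 = 17/48 = P(U=1,V=0) ✓
  P(U=1)·P(V=1) = 1/2 × 1/12 = 1/24 = P(U=1,V=1) ✓
  P(U=1)·P(V=2) = 1/2 × 5/24 = 5/48 = P(U=1,V=2) ✓
  P(U=2)·P(V=0) = 5/12 × 17/24 = 85/288 = P(U=2,V=0) ✓
  P(U=2)·P(V=1) = 5/12 × 1/12 = 5/144 = P(U=2,V=1) ✓
  P(U=2)·P(V=2) = 5/12 × 5/24 = 25/288 = P(U=2,V=2) ✓

Yes, U and V are independent: every cell factors, so I(U;V) = 0 bits.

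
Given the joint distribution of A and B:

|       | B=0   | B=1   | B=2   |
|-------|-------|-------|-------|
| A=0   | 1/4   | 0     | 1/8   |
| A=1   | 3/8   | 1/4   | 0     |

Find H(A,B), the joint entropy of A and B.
H(A,B) = -Σ P(A,B) log₂ P(A,B), summed over the non-zero cells:
H(A,B) = -[(1/4)·log₂(1/4) + (1/8)·log₂(1/8) + (3/8)·log₂(3/8) + (1/4)·log₂(1/4)]
  = 0.5000 + 0.3750 + 0.5306 + 0.5000
  = 1.9056 bits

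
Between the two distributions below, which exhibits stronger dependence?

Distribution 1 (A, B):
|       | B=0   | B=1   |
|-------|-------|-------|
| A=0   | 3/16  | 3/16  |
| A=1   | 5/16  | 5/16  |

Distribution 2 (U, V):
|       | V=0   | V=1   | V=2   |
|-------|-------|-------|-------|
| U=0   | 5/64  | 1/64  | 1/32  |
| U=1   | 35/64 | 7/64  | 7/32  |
Distribution 1 (A, B):
Marginal P(A) (row sums):
  P(A=0) = 3/16 + 3/16 = 3/8
  P(A=1) = 5/16 + 5/16 = 5/8
Marginal P(B) (column sums):
  P(B=0) = 3/16 + 5/16 = 1/2
  P(B=1) = 3/16 + 5/16 = 1/2

H(A) = -[(3/8)·log₂(3/8) + (5/8)·log₂(5/8)]
  = 0.5306 + 0.4238
  = 0.9544 bits
H(B) = -[(1/2)·log₂(1/2) + (1/2)·log₂(1/2)]
  = 0.5000 + 0.5000
  = 1.0000 bits
H(A,B) = -[(3/16)·log₂(3/16) + (3/16)·log₂(3/16) + (5/16)·log₂(5/16) + (5/16)·log₂(5/16)]
  = 0.4528 + 0.4528 + 0.5244 + 0.5244
  = 1.9544 bits

I(A;B) = H(A) + H(B) - H(A,B)
  = 0.9544 + 1.0000 - 1.9544
  = 0.0000 bits

Distribution 2 (U, V):
Marginal P(U) (row sums):
  P(U=0) = 5/64 + 1/64 + 1/32 = 1/8
  P(U=1) = 35/64 + 7/64 + 7/32 = 7/8
Marginal P(V) (column sums):
  P(V=0) = 5/64 + 35/64 = 5/8
  P(V=1) = 1/64 + 7/64 = 1/8
  P(V=2) = 1/32 + 7/32 = 1/4

H(U) = -[(1/8)·log₂(1/8) + (7/8)·log₂(7/8)]
  = 0.3750 + 0.1686
  = 0.5436 bits
H(V) = -[(5/8)·log₂(5/8) + (1/8)·log₂(1/8) + (1/4)·log₂(1/4)]
  = 0.4238 + 0.3750 + 0.5000
  = 1.2988 bits
H(U,V) = -[(5/64)·log₂(5/64) + (1/64)·log₂(1/64) + (1/32)·log₂(1/32) + (35/64)·log₂(35/64) + (7/64)·log₂(7/64) + (7/32)·log₂(7/32)]
  = 0.2873 + 0.0938 + 0.1563 + 0.4762 + 0.3492 + 0.4796
  = 1.8424 bits

I(U;V) = H(U) + H(V) - H(U,V)
  = 0.5436 + 1.2988 - 1.8424
  = 0.0000 bits

Both joint tables factor as the product of their marginals, so I(A;B) = I(U;V) = 0 bits: neither is larger (both pairs are independent).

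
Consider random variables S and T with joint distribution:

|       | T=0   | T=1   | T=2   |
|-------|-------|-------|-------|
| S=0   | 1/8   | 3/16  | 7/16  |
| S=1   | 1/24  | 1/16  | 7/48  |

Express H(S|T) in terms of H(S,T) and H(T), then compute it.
H(S|T) = H(S,T) - H(T)

Marginal P(T) (column sums):
  P(T=0) = 1/8 + 1/24 = 1/6
  P(T=1) = 3/16 + 1/16 = 1/4
  P(T=2) = 7/16 + 7/48 = 7/12

H(S,T) = -[(1/8)·log₂(1/8) + (3/16)·log₂(3/16) + (7/16)·log₂(7/16) + (1/24)·log₂(1/24) + (1/16)·log₂(1/16) + (7/48)·log₂(7/48)]
  = 0.3750 + 0.4528 + 0.5218 + 0.1910 + 0.2500 + 0.4051
  = 2.1957 bits
H(T) = -[(1/6)·log₂(1/6) + (1/4)·log₂(1/4) + (7/12)·log₂(7/12)]
  = 0.4308 + 0.5000 + 0.4536
  = 1.3844 bits

H(S|T) = 2.1957 - 1.3844 = 0.8113 bits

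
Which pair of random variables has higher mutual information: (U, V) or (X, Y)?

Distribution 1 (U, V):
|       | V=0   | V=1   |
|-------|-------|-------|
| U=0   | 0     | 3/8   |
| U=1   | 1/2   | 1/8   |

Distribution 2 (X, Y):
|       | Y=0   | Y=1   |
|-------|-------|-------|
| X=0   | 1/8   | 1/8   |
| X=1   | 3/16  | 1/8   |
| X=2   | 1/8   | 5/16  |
Distribution 1 (U, V):
Marginal P(U) (row sums):
  P(U=0) = 0 + 3/8 = 3/8
  P(U=1) = 1/2 + 1/8 = 5/8
Marginal P(V) (column sums):
  P(V=0) = 0 + 1/2 = 1/2
  P(V=1) = 3/8 + 1/8 = 1/2

H(U) = -[(3/8)·log₂(3/8) + (5/8)·log₂(5/8)]
  = 0.5306 + 0.4238
  = 0.9544 bits
H(V) = -[(1/2)·log₂(1/2) + (1/2)·log₂(1/2)]
  = 0.5000 + 0.5000
  = 1.0000 bits
H(U,V) = -[(3/8)·log₂(3/8) + (1/2)·log₂(1/2) + (1/8)·log₂(1/8)]
  = 0.5306 + 0.5000 + 0.3750
  = 1.4056 bits

I(U;V) = H(U) + H(V) - H(U,V)
  = 0.9544 + 1.0000 - 1.4056
  = 0.5488 bits

Distribution 2 (X, Y):
Marginal P(X) (row sums):
  P(X=0) = 1/8 + 1/8 = 1/4
  P(X=1) = 3/16 + 1/8 = 5/16
  P(X=2) = 1/8 + 5/16 = 7/16
Marginal P(Y) (column sums):
  P(Y=0) = 1/8 + 3/16 + 1/8 = 7/16
  P(Y=1) = 1/8 + 1/8 + 5/16 = 9/16

H(X) = -[(1/4)·log₂(1/4) + (5/16)·log₂(5/16) + (7/16)·log₂(7/16)]
  = 0.5000 + 0.5244 + 0.5218
  = 1.5462 bits
H(Y) = -[(7/16)·log₂(7/16) + (9/16)·log₂(9/16)]
  = 0.5218 + 0.4669
  = 0.9887 bits
H(X,Y) = -[(1/8)·log₂(1/8) + (1/8)·log₂(1/8) + (3/16)·log₂(3/16) + (1/8)·log₂(1/8) + (1/8)·log₂(1/8) + (5/16)·log₂(5/16)]
  = 0.3750 + 0.3750 + 0.4528 + 0.3750 + 0.3750 + 0.5244
  = 2.4772 bits

I(X;Y) = H(X) + H(Y) - H(X,Y)
  = 1.5462 + 0.9887 - 2.4772
  = 0.0577 bits

I(U;V) = 0.5488 bits > I(X;Y) = 0.0577 bits, so (U, V) has the higher mutual information (stronger dependence).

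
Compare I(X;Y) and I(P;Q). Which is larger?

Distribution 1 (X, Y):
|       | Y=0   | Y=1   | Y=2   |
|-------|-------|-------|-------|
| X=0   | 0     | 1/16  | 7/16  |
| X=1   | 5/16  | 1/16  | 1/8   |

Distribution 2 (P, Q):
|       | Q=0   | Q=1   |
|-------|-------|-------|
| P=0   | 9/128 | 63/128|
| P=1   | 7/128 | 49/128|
Distribution 1 (X, Y):
Marginal P(X) (row sums):
  P(X=0) = 0 + 1/16 + 7/16 = 1/2
  P(X=1) = 5/16 + 1/16 + 1/8 = 1/2
Marginal P(Y) (column sums):
  P(Y=0) = 0 + 5/16 = 5/16
  P(Y=1) = 1/16 + 1/16 = 1/8
  P(Y=2) = 7/16 + 1/8 = 9/16

H(X) = -[(1/2)·log₂(1/2) + (1/2)·log₂(1/2)]
  = 0.5000 + 0.5000
  = 1.0000 bits
H(Y) = -[(5/16)·log₂(5/16) + (1/8)·log₂(1/8) + (9/16)·log₂(9/16)]
  = 0.5244 + 0.3750 + 0.4669
  = 1.3663 bits
H(X,Y) = -[(1/16)·log₂(1/16) + (7/16)·log₂(7/16) + (5/16)·log₂(5/16) + (1/16)·log₂(1/16) + (1/8)·log₂(1/8)]
  = 0.2500 + 0.5218 + 0.5244 + 0.2500 + 0.3750
  = 1.9212 bits

I(X;Y) = H(X) + H(Y) - H(X,Y)
  = 1.0000 + 1.3663 - 1.9212
  = 0.4451 bits

Distribution 2 (P, Q):
Marginal P(P) (row sums):
  P(P=0) = 9/128 + 63/128 = 9/16
  P(P=1) = 7/128 + 49/128 = 7/16
Marginal P(Q) (column sums):
  P(Q=0) = 9/128 + 7/128 = 1/8
  P(Q=1) = 63/128 + 49/128 = 7/8

H(P) = -[(9/16)·log₂(9/16) + (7/16)·log₂(7/16)]
  = 0.4669 + 0.5218
  = 0.9887 bits
H(Q) = -[(1/8)·log₂(1/8) + (7/8)·log₂(7/8)]
  = 0.3750 + 0.1686
  = 0.5436 bits
H(P,Q) = -[(9/128)·log₂(9/128) + (63/128)·log₂(63/128) + (7/128)·log₂(7/128) + (49/128)·log₂(49/128)]
  = 0.2693 + 0.5034 + 0.2293 + 0.5303
  = 1.5323 bits

I(P;Q) = H(P) + H(Q) - H(P,Q)
  = 0.9887 + 0.5436 - 1.5323
  = 0.0000 bits

I(X;Y) = 0.4451 bits > I(P;Q) = 0.0000 bits, so (X, Y) has the higher mutual information (stronger dependence).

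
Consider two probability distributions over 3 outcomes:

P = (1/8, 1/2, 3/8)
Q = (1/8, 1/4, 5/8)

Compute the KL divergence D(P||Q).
D(P||Q) = Σ P(i) log₂(P(i)/Q(i))
  i=0: (1/8) × log₂((1/8)/(1/8)) = (1/8) × log₂(1) = 0.0000
  i=1: (1/2) × log₂((1/2)/(1/4)) = (1/2) × log₂(2) = 0.5000
  i=2: (3/8) × log₂((3/8)/(5/8)) = (3/8) × log₂(3/5) = -0.2764
D(P||Q) = 0.0000 + 0.5000 - 0.2764
  = 0.2236 bits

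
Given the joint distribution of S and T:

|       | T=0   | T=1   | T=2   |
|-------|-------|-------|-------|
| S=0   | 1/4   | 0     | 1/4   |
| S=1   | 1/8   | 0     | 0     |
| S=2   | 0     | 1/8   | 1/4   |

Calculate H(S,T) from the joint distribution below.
H(S,T) = -Σ P(S,T) log₂ P(S,T), summed over the non-zero cells:
H(S,T) = -[(1/4)·log₂(1/4) + (1/4)·log₂(1/4) + (1/8)·log₂(1/8) + (1/8)·log₂(1/8) + (1/4)·log₂(1/4)]
  = 0.5000 + 0.5000 + 0.3750 + 0.3750 + 0.5000
  = 2.2500 bits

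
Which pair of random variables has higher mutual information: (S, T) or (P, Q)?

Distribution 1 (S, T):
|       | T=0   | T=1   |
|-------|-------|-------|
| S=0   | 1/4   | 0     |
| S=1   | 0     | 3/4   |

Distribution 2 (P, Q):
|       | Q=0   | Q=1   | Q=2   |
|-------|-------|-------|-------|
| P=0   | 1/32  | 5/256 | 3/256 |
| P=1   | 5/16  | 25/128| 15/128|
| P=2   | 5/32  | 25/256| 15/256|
Distribution 1 (S, T):
Marginal P(S) (row sums):
  P(S=0) = 1/4 + 0 = 1/4
  P(S=1) = 0 + 3/4 = 3/4
Marginal P(T) (column sums):
  P(T=0) = 1/4 + 0 = 1/4
  P(T=1) = 0 + 3/4 = 3/4

H(S) = -[(1/4)·log₂(1/4) + (3/4)·log₂(3/4)]
  = 0.5000 + 0.3113
  = 0.8113 bits
H(T) = -[(1/4)·log₂(1/4) + (3/4)·log₂(3/4)]
  = 0.5000 + 0.3113
  = 0.8113 bits
H(S,T) = -[(1/4)·log₂(1/4) + (3/4)·log₂(3/4)]
  = 0.5000 + 0.3113
  = 0.8113 bits

I(S;T) = H(S) + H(T) - H(S,T)
  = 0.8113 + 0.8113 - 0.8113
  = 0.8113 bits

Distribution 2 (P, Q):
Marginal P(P) (row sums):
  P(P=0) = 1/32 + 5/256 + 3/256 = 1/16
  P(P=1) = 5/16 + 25/128 + 15/128 = 5/8
  P(P=2) = 5/32 + 25/256 + 15/256 = 5/16
Marginal P(Q) (column sums):
  P(Q=0) = 1/32 + 5/16 + 5/32 = 1/2
  P(Q=1) = 5/256 + 25/128 + 25/256 = 5/16
  P(Q=2) = 3/256 + 15/128 + 15/256 = 3/16

H(P) = -[(1/16)·log₂(1/16) + (5/8)·log₂(5/8) + (5/16)·log₂(5/16)]
  = 0.2500 + 0.4238 + 0.5244
  = 1.1982 bits
H(Q) = -[(1/2)·log₂(1/2) + (5/16)·log₂(5/16) + (3/16)·log₂(3/16)]
  = 0.5000 + 0.5244 + 0.4528
  = 1.4772 bits
H(P,Q) = -[(1/32)·log₂(1/32) + (5/256)·log₂(5/256) + (3/256)·log₂(3/256) + (5/16)·log₂(5/16) + (25/128)·log₂(25/128) + (15/128)·log₂(15/128) + (5/32)·log₂(5/32) + (25/256)·log₂(25/256) + (15/256)·log₂(15/256)]
  = 0.1563 + 0.1109 + 0.0752 + 0.5244 + 0.4602 + 0.3625 + 0.4184 + 0.3277 + 0.2398
  = 2.6754 bits

I(P;Q) = H(P) + H(Q) - H(P,Q)
  = 1.1982 + 1.4772 - 2.6754
  = 0.0000 bits

I(S;T) = 0.8113 bits > I(P;Q) = 0.0000 bits, so (S, T) has the higher mutual information (stronger dependence).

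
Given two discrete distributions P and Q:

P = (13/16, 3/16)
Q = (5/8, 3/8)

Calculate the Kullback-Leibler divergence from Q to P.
D(P||Q) = Σ P(i) log₂(P(i)/Q(i))
  i=0: (13/16) × log₂((13/16)/(5/8)) = (13/16) × log₂(13/10) = 0.3075
  i=1: (3/16) × log₂((3/16)/(3/8)) = (3/16) × log₂(1/2) = -0.1875
D(P||Q) = 0.3075 - 0.1875
  = 0.1200 bits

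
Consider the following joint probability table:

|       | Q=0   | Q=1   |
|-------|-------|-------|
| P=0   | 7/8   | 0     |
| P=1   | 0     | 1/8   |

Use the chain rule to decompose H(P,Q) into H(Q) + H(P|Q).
By the chain rule: H(P,Q) = H(Q) + H(P|Q)

Marginal P(Q) (column sums):
  P(Q=0) = 7/8 + 0 = 7/8
  P(Q=1) = 0 + 1/8 = 1/8
H(Q) = -[(7/8)·log₂(7/8) + (1/8)·log₂(1/8)]
  = 0.1686 + 0.3750
  = 0.5436 bits
H(P|Q) = -Σ P(P,Q)·log₂ P(P|Q), where P(P|Q) = P(P,Q) / P(Q)
  (cells with P(P,Q) = 0 contribute 0)
  (P=0,Q=0): P(P|Q) = (7/8)/(7/8) = 1;  -(7/8)·log₂(1) = 0.0000
  (P=1,Q=1): P(P|Q) = (1/8)/(1/8) = 1;  -(1/8)·log₂(1) = 0.0000
H(P|Q) = 0.0000 + 0.0000
  = 0.0000 bits

H(P,Q) = H(Q) + H(P|Q) = 0.5436 + 0.0000 = 0.5436 bits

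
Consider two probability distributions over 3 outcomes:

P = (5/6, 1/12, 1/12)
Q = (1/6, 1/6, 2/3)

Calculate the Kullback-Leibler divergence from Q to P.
D(P||Q) = Σ P(i) log₂(P(i)/Q(i))
  i=0: (5/6) × log₂((5/6)/(1/6)) = (5/6) × log₂(5) = 1.9349
  i=1: (1/12) × log₂((1/12)/(1/6)) = (1/12) × log₂(1/2) = -0.0833
  i=2: (1/12) × log₂((1/12)/(2/3)) = (1/12) × log₂(1/8) = -0.2500
D(P||Q) = 1.9349 - 0.0833 - 0.2500
  = 1.6016 bits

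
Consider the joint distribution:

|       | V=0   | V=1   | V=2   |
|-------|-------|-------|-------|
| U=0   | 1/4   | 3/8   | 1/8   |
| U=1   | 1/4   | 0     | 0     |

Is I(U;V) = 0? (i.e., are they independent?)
Marginal P(U) (row sums):
  P(U=0) = 1/4 + 3/8 + 1/8 = 3/4
  P(U=1) = 1/4 + 0 + 0 = 1/4
Marginal P(V) (column sums):
  P(V=0) = 1/4 + 1/4 = 1/2
  P(V=1) = 3/8 + 0 = 3/8
  P(V=2) = 1/8 + 0 = 1/8

U and V are independent iff P(U=i,V=j) = P(U=i)·P(V=j) for every cell.
  P(U=0)·P(V=0) = 3/4 × 1/2 = 3/8, but P(U=0,V=0) = 1/4 ✗

No, U and V are not independent. Quantitatively, I(U;V) > 0:

H(U) = -[(3/4)·log₂(3/4) + (1/4)·log₂(1/4)]
  = 0.3113 + 0.5000
  = 0.8113 bits
H(V) = -[(1/2)·log₂(1/2) + (3/8)·log₂(3/8) + (1/8)·log₂(1/8)]
  = 0.5000 + 0.5306 + 0.3750
  = 1.4056 bits
H(U,V) = -[(1/4)·log₂(1/4) + (3/8)·log₂(3/8) + (1/8)·log₂(1/8) + (1/4)·log₂(1/4)]
  = 0.5000 + 0.5306 + 0.3750 + 0.5000
  = 1.9056 bits
I(U;V) = H(U) + H(V) - H(U,V) = 0.8113 + 1.4056 - 1.9056 = 0.3113 bits > 0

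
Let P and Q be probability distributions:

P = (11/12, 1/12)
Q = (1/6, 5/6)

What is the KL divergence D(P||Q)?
D(P||Q) = Σ P(i) log₂(P(i)/Q(i))
  i=0: (11/12) × log₂((11/12)/(1/6)) = (11/12) × log₂(11/2) = 2.2545
  i=1: (1/12) × log₂((1/12)/(5/6)) = (1/12) × log₂(1/10) = -0.2768
D(P||Q) = 2.2545 - 0.2768
  = 1.9777 bits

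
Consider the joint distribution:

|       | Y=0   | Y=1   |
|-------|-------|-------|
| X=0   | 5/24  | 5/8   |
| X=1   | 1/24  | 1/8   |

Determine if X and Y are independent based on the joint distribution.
Marginal P(X) (row sums):
  P(X=0) = 5/24 + 5/8 = 5/6
  P(X=1) = 1/24 + 1/8 = 1/6
Marginal P(Y) (column sums):
  P(Y=0) = 5/24 + 1/24 = 1/4
  P(Y=1) = 5/8 + 1/8 = 3/4

X and Y are independent iff P(X=i,Y=j) = P(X=i)·P(Y=j) for every cell.
  P(X=0)·P(Y=0) = 5/6 × 1/4 = 5/24 = P(X=0,Y=0) ✓
  P(X=0)·P(Y=1) = 5/6 × 3/4 = 5/8 = P(X=0,Y=1) ✓
  P(X=1)·P(Y=0) = 1/6 × 1/4 = 1/24 = P(X=1,Y=0) ✓
  P(X=1)·P(Y=1) = 1/6 × 3/4 = 1/8 = P(X=1,Y=1) ✓

Yes, X and Y are independent: every cell factors, so I(X;Y) = 0 bits.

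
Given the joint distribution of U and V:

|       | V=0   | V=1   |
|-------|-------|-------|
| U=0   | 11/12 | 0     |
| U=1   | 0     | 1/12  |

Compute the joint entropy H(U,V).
H(U,V) = -Σ P(U,V) log₂ P(U,V), summed over the non-zero cells:
H(U,V) = -[(11/12)·log₂(11/12) + (1/12)·log₂(1/12)]
  = 0.1151 + 0.2987
  = 0.4138 bits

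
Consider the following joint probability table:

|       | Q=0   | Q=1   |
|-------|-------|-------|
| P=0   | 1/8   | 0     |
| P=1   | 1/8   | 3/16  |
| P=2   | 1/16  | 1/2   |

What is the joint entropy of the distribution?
H(P,Q) = -Σ P(P,Q) log₂ P(P,Q), summed over the non-zero cells:
H(P,Q) = -[(1/8)·log₂(1/8) + (1/8)·log₂(1/8) + (3/16)·log₂(3/16) + (1/16)·log₂(1/16) + (1/2)·log₂(1/2)]
  = 0.3750 + 0.3750 + 0.4528 + 0.2500 + 0.5000
  = 1.9528 bits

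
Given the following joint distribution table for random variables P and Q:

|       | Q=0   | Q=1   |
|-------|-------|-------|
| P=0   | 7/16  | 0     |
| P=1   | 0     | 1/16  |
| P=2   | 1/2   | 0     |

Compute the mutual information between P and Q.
Marginal P(P) (row sums):
  P(P=0) = 7/16 + 0 = 7/16
  P(P=1) = 0 + 1/16 = 1/16
  P(P=2) = 1/2 + 0 = 1/2
Marginal P(Q) (column sums):
  P(Q=0) = 7/16 + 0 + 1/2 = 15/16
  P(Q=1) = 0 + 1/16 + 0 = 1/16

H(P) = -[(7/16)·log₂(7/16) + (1/16)·log₂(1/16) + (1/2)·log₂(1/2)]
  = 0.5218 + 0.2500 + 0.5000
  = 1.2718 bits
H(Q) = -[(15/16)·log₂(15/16) + (1/16)·log₂(1/16)]
  = 0.0873 + 0.2500
  = 0.3373 bits
H(P,Q) = -[(7/16)·log₂(7/16) + (1/16)·log₂(1/16) + (1/2)·log₂(1/2)]
  = 0.5218 + 0.2500 + 0.5000
  = 1.2718 bits

I(P;Q) = H(P) + H(Q) - H(P,Q)
  = 1.2718 + 0.3373 - 1.2718
  = 0.3373 bits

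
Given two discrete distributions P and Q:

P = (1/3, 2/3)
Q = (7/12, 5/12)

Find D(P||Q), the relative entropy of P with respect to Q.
D(P||Q) = Σ P(i) log₂(P(i)/Q(i))
  i=0: (1/3) × log₂((1/3)/(7/12)) = (1/3) × log₂(4/7) = -0.2691
  i=1: (2/3) × log₂((2/3)/(5/12)) = (2/3) × log₂(8/5) = 0.4520
D(P||Q) = -0.2691 + 0.4520
  = 0.1829 bits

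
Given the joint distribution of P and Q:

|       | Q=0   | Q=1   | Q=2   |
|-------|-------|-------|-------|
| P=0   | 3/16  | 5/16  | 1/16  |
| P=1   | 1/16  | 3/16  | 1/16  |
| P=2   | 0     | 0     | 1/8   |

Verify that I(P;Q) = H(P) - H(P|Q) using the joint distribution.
Left side, from I(P;Q) = H(P) + H(Q) - H(P,Q):
Marginal P(P) (row sums):
  P(P=0) = 3/16 + 5/16 + 1/16 = 9/16
  P(P=1) = 1/16 + 3/16 + 1/16 = 5/16
  P(P=2) = 0 + 0 + 1/8 = 1/8
Marginal P(Q) (column sums):
  P(Q=0) = 3/16 + 1/16 + 0 = 1/4
  P(Q=1) = 5/16 + 3/16 + 0 = 1/2
  P(Q=2) = 1/16 + 1/16 + 1/8 = 1/4

H(P) = -[(9/16)·log₂(9/16) + (5/16)·log₂(5/16) + (1/8)·log₂(1/8)]
  = 0.4669 + 0.5244 + 0.3750
  = 1.3663 bits
H(Q) = -[(1/4)·log₂(1/4) + (1/2)·log₂(1/2) + (1/4)·log₂(1/4)]
  = 0.5000 + 0.5000 + 0.5000
  = 1.5000 bits
H(P,Q) = -[(3/16)·log₂(3/16) + (5/16)·log₂(5/16) + (1/16)·log₂(1/16) + (1/16)·log₂(1/16) + (3/16)·log₂(3/16) + (1/16)·log₂(1/16) + (1/8)·log₂(1/8)]
  = 0.4528 + 0.5244 + 0.2500 + 0.2500 + 0.4528 + 0.2500 + 0.3750
  = 2.5550 bits

I(P;Q) = H(P) + H(Q) - H(P,Q)
  = 1.3663 + 1.5000 - 2.5550
  = 0.3113 bits

Right side, with H(P|Q) computed directly from the conditional probabilities:
H(P|Q) = -Σ P(P,Q)·log₂ P(P|Q), where P(P|Q) = P(P,Q) / P(Q)
  (cells with P(P,Q) = 0 contribute 0)
  (P=0,Q=0): P(P|Q) = (3/16)/(1/4) = 3/4;  -(3/16)·log₂(3/4) = 0.0778
  (P=0,Q=1): P(P|Q) = (5/16)/(1/2) = 5/8;  -(5/16)·log₂(5/8) = 0.2119
  (P=0,Q=2): P(P|Q) = (1/16)/(1/4) = 1/4;  -(1/16)·log₂(1/4) = 0.1250
  (P=1,Q=0): P(P|Q) = (1/16)/(1/4) = 1/4;  -(1/16)·log₂(1/4) = 0.1250
  (P=1,Q=1): P(P|Q) = (3/16)/(1/2) = 3/8;  -(3/16)·log₂(3/8) = 0.2653
  (P=1,Q=2): P(P|Q) = (1/16)/(1/4) = 1/4;  -(1/16)·log₂(1/4) = 0.1250
  (P=2,Q=2): P(P|Q) = (1/8)/(1/4) = 1/2;  -(1/8)·log₂(1/2) = 0.1250
H(P|Q) = 0.0778 + 0.2119 + 0.1250 + 0.1250 + 0.2653 + 0.1250 + 0.1250
  = 1.0550 bits
H(P) - H(P|Q) = 1.3663 - 1.0550 = 0.3113 bits

Both sides equal 0.3113 bits, so I(P;Q) = H(P) - H(P|Q) ✓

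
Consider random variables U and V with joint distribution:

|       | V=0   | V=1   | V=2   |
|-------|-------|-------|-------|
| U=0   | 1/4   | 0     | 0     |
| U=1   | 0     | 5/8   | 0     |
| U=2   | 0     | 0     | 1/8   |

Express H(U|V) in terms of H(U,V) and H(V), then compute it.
H(U|V) = H(U,V) - H(V)

Marginal P(V) (column sums):
  P(V=0) = 1/4 + 0 + 0 = 1/4
  P(V=1) = 0 + 5/8 + 0 = 5/8
  P(V=2) = 0 + 0 + 1/8 = 1/8

H(U,V) = -[(1/4)·log₂(1/4) + (5/8)·log₂(5/8) + (1/8)·log₂(1/8)]
  = 0.5000 + 0.4238 + 0.3750
  = 1.2988 bits
H(V) = -[(1/4)·log₂(1/4) + (5/8)·log₂(5/8) + (1/8)·log₂(1/8)]
  = 0.5000 + 0.4238 + 0.3750
  = 1.2988 bits

H(U|V) = 1.2988 - 1.2988 = 0.0000 bits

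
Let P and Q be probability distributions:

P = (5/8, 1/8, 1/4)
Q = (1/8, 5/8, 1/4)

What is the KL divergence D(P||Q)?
D(P||Q) = Σ P(i) log₂(P(i)/Q(i))
  i=0: (5/8) × log₂((5/8)/(1/8)) = (5/8) × log₂(5) = 1.4512
  i=1: (1/8) × log₂((1/8)/(5/8)) = (1/8) × log₂(1/5) = -0.2902
  i=2: (1/4) × log₂((1/4)/(1/4)) = (1/4) × log₂(1) = 0.0000
D(P||Q) = 1.4512 - 0.2902 + 0.0000
  = 1.1610 bits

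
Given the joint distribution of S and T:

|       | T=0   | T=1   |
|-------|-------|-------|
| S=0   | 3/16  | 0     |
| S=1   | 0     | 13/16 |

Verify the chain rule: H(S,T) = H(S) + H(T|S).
Left side:
H(S,T) = -[(3/16)·log₂(3/16) + (13/16)·log₂(13/16)]
  = 0.4528 + 0.2434
  = 0.6962 bits

Right side:
Marginal P(S) (row sums):
  P(S=0) = 3/16 + 0 = 3/16
  P(S=1) = 0 + 13/16 = 13/16
H(S) = -[(3/16)·log₂(3/16) + (13/16)·log₂(13/16)]
  = 0.4528 + 0.2434
  = 0.6962 bits
H(T|S) = -Σ P(S,T)·log₂ P(T|S), where P(T|S) = P(S,T) / P(S)
  (cells with P(S,T) = 0 contribute 0)
  (S=0,T=0): P(T|S) = (3/16)/(3/16) = 1;  -(3/16)·log₂(1) = 0.0000
  (S=1,T=1): P(T|S) = (13/16)/(13/16) = 1;  -(13/16)·log₂(1) = 0.0000
H(T|S) = 0.0000 + 0.0000
  = 0.0000 bits
H(S) + H(T|S) = 0.6962 + 0.0000 = 0.6962 bits

Both sides equal 0.6962 bits, so the chain rule holds ✓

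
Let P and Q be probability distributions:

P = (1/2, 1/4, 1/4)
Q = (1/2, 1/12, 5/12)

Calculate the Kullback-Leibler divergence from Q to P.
D(P||Q) = Σ P(i) log₂(P(i)/Q(i))
  i=0: (1/2) × log₂((1/2)/(1/2)) = (1/2) × log₂(1) = 0.0000
  i=1: (1/4) × log₂((1/4)/(1/12)) = (1/4) × log₂(3) = 0.3962
  i=2: (1/4) × log₂((1/4)/(5/12)) = (1/4) × log₂(3/5) = -0.1842
D(P||Q) = 0.0000 + 0.3962 - 0.1842
  = 0.2120 bits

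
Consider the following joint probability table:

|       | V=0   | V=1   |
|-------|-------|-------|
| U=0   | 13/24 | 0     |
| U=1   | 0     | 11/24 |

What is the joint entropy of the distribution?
H(U,V) = -Σ P(U,V) log₂ P(U,V), summed over the non-zero cells:
H(U,V) = -[(13/24)·log₂(13/24) + (11/24)·log₂(11/24)]
  = 0.4791 + 0.5159
  = 0.9950 bits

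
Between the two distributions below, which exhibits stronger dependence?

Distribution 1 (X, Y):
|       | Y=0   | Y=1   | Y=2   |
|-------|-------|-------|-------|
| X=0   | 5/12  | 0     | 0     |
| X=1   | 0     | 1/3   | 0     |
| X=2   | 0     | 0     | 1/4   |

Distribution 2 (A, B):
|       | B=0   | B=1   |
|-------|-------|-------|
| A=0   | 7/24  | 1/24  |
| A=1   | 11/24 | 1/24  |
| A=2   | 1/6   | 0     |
Distribution 1 (X, Y):
Marginal P(X) (row sums):
  P(X=0) = 5/12 + 0 + 0 = 5/12
  P(X=1) = 0 + 1/3 + 0 = 1/3
  P(X=2) = 0 + 0 + 1/4 = 1/4
Marginal P(Y) (column sums):
  P(Y=0) = 5/12 + 0 + 0 = 5/12
  P(Y=1) = 0 + 1/3 + 0 = 1/3
  P(Y=2) = 0 + 0 + 1/4 = 1/4

H(X) = -[(5/12)·log₂(5/12) + (1/3)·log₂(1/3) + (1/4)·log₂(1/4)]
  = 0.5263 + 0.5283 + 0.5000
  = 1.5546 bits
H(Y) = -[(5/12)·log₂(5/12) + (1/3)·log₂(1/3) + (1/4)·log₂(1/4)]
  = 0.5263 + 0.5283 + 0.5000
  = 1.5546 bits
H(X,Y) = -[(5/12)·log₂(5/12) + (1/3)·log₂(1/3) + (1/4)·log₂(1/4)]
  = 0.5263 + 0.5283 + 0.5000
  = 1.5546 bits

I(X;Y) = H(X) + H(Y) - H(X,Y)
  = 1.5546 + 1.5546 - 1.5546
  = 1.5546 bits

Distribution 2 (A, B):
Marginal P(A) (row sums):
  P(A=0) = 7/24 + 1/24 = 1/3
  P(A=1) = 11/24 + 1/24 = 1/2
  P(A=2) = 1/6 + 0 = 1/6
Marginal P(B) (column sums):
  P(B=0) = 7/24 + 11/24 + 1/6 = 11/12
  P(B=1) = 1/24 + 1/24 + 0 = 1/12

H(A) = -[(1/3)·log₂(1/3) + (1/2)·log₂(1/2) + (1/6)·log₂(1/6)]
  = 0.5283 + 0.5000 + 0.4308
  = 1.4591 bits
H(B) = -[(11/12)·log₂(11/12) + (1/12)·log₂(1/12)]
  = 0.1151 + 0.2987
  = 0.4138 bits
H(A,B) = -[(7/24)·log₂(7/24) + (1/24)·log₂(1/24) + (11/24)·log₂(11/24) + (1/24)·log₂(1/24) + (1/6)·log₂(1/6)]
  = 0.5185 + 0.1910 + 0.5159 + 0.1910 + 0.4308
  = 1.8472 bits

I(A;B) = H(A) + H(B) - H(A,B)
  = 1.4591 + 0.4138 - 1.8472
  = 0.0257 bits

I(X;Y) = 1.5546 bits > I(A;B) = 0.0257 bits, so (X, Y) has the higher mutual information (stronger dependence).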